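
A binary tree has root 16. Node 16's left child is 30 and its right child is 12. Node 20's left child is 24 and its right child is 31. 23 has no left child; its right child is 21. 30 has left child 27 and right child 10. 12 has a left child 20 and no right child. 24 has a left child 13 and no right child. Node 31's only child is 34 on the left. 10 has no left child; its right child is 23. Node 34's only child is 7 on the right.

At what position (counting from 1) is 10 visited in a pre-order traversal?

Pre-order visits the node, then its left subtree, then its right subtree.
Visit 16.
At 16: go left to 30.
  Visit 30.
  At 30: go left to 27.
    27 is a leaf — visit 27.
  At 30: go right to 10.
    Visit 10.
    At 10: no left child.
    At 10: go right to 23.
      Visit 23.
      At 23: no left child.
      At 23: go right to 21.
        21 is a leaf — visit 21.
At 16: go right to 12.
  Visit 12.
  At 12: go left to 20.
    Visit 20.
    At 20: go left to 24.
      Visit 24.
      At 24: go left to 13.
        13 is a leaf — visit 13.
      At 24: no right child.
    At 20: go right to 31.
      Visit 31.
      At 31: go left to 34.
        Visit 34.
        At 34: no left child.
        At 34: go right to 7.
          7 is a leaf — visit 7.
      At 31: no right child.
  At 12: no right child.
Full pre-order sequence: 16, 30, 27, 10, 23, 21, 12, 20, 24, 13, 31, 34, 7.

4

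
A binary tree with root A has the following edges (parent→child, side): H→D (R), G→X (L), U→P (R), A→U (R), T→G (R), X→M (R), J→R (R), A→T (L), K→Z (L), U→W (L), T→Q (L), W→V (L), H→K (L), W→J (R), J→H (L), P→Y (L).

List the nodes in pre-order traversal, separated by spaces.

A T Q G X M U W V J H K Z D R P Y

Pre-order visits the node, then its left subtree, then its right subtree.
Visit A.
At A: go left to T.
  Visit T.
  At T: go left to Q.
    Q is a leaf — visit Q.
  At T: go right to G.
    Visit G.
    At G: go left to X.
      Visit X.
      At X: no left child.
      At X: go right to M.
        M is a leaf — visit M.
    At G: no right child.
At A: go right to U.
  Visit U.
  At U: go left to W.
    Visit W.
    At W: go left to V.
      V is a leaf — visit V.
    At W: go right to J.
      Visit J.
      At J: go left to H.
        Visit H.
        At H: go left to K.
          Visit K.
          At K: go left to Z.
            Z is a leaf — visit Z.
          At K: no right child.
        At H: go right to D.
          D is a leaf — visit D.
      At J: go right to R.
        R is a leaf — visit R.
  At U: go right to P.
    Visit P.
    At P: go left to Y.
      Y is a leaf — visit Y.
    At P: no right child.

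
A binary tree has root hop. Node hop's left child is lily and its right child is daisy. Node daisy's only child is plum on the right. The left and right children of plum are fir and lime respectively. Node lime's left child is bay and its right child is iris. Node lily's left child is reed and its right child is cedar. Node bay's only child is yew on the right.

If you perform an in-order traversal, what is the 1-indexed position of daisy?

5

In-order visits the left subtree, then the node, then the right subtree.
At hop: go left to lily.
  At lily: go left to reed.
    reed is a leaf — visit reed.
  Visit lily.
  At lily: go right to cedar.
    cedar is a leaf — visit cedar.
Visit hop.
At hop: go right to daisy.
  At daisy: no left child.
  Visit daisy.
  At daisy: go right to plum.
    At plum: go left to fir.
      fir is a leaf — visit fir.
    Visit plum.
    At plum: go right to lime.
      At lime: go left to bay.
        At bay: no left child.
        Visit bay.
        At bay: go right to yew.
          yew is a leaf — visit yew.
      Visit lime.
      At lime: go right to iris.
        iris is a leaf — visit iris.
Full in-order sequence: reed, lily, cedar, hop, daisy, fir, plum, bay, yew, lime, iris.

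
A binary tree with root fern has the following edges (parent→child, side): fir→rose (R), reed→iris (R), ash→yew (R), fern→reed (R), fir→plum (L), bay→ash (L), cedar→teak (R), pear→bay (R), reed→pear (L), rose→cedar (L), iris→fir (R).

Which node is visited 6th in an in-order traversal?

reed

In-order visits the left subtree, then the node, then the right subtree.
At fern: no left child.
Visit fern.
At fern: go right to reed.
  At reed: go left to pear.
    At pear: no left child.
    Visit pear.
    At pear: go right to bay.
      At bay: go left to ash.
        At ash: no left child.
        Visit ash.
        At ash: go right to yew.
          yew is a leaf — visit yew.
      Visit bay.
      At bay: no right child.
  Visit reed.
  At reed: go right to iris.
    At iris: no left child.
    Visit iris.
    At iris: go right to fir.
      At fir: go left to plum.
        plum is a leaf — visit plum.
      Visit fir.
      At fir: go right to rose.
        At rose: go left to cedar.
          At cedar: no left child.
          Visit cedar.
          At cedar: go right to teak.
            teak is a leaf — visit teak.
        Visit rose.
        At rose: no right child.
Full in-order sequence: fern, pear, ash, yew, bay, reed, iris, plum, fir, cedar, teak, rose.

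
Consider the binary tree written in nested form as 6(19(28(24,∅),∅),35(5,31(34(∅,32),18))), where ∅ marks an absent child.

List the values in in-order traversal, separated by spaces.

In-order visits the left subtree, then the node, then the right subtree.
At 6: go left to 19.
  At 19: go left to 28.
    At 28: go left to 24.
      24 is a leaf — visit 24.
    Visit 28.
    At 28: no right child.
  Visit 19.
  At 19: no right child.
Visit 6.
At 6: go right to 35.
  At 35: go left to 5.
    5 is a leaf — visit 5.
  Visit 35.
  At 35: go right to 31.
    At 31: go left to 34.
      At 34: no left child.
      Visit 34.
      At 34: go right to 32.
        32 is a leaf — visit 32.
    Visit 31.
    At 31: go right to 18.
      18 is a leaf — visit 18.

24 28 19 6 5 35 34 32 31 18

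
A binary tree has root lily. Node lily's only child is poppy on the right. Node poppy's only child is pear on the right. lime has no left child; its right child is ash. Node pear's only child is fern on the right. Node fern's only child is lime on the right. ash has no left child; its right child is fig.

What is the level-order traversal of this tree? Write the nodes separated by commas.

lily, poppy, pear, fern, lime, ash, fig

Level-order visits nodes level by level from the root, left to right within each level.
Level 0: lily
Level 1: poppy
Level 2: pear
Level 3: fern
Level 4: lime
Level 5: ash
Level 6: fig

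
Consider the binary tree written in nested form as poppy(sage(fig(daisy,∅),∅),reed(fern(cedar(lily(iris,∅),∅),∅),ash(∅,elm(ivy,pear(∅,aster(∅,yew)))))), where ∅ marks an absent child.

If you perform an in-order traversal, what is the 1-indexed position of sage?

3

In-order visits the left subtree, then the node, then the right subtree.
At poppy: go left to sage.
  At sage: go left to fig.
    At fig: go left to daisy.
      daisy is a leaf — visit daisy.
    Visit fig.
    At fig: no right child.
  Visit sage.
  At sage: no right child.
Visit poppy.
At poppy: go right to reed.
  At reed: go left to fern.
    At fern: go left to cedar.
      At cedar: go left to lily.
        At lily: go left to iris.
          iris is a leaf — visit iris.
        Visit lily.
        At lily: no right child.
      Visit cedar.
      At cedar: no right child.
    Visit fern.
    At fern: no right child.
  Visit reed.
  At reed: go right to ash.
    At ash: no left child.
    Visit ash.
    At ash: go right to elm.
      At elm: go left to ivy.
        ivy is a leaf — visit ivy.
      Visit elm.
      At elm: go right to pear.
        At pear: no left child.
        Visit pear.
        At pear: go right to aster.
          At aster: no left child.
          Visit aster.
          At aster: go right to yew.
            yew is a leaf — visit yew.
Full in-order sequence: daisy, fig, sage, poppy, iris, lily, cedar, fern, reed, ash, ivy, elm, pear, aster, yew.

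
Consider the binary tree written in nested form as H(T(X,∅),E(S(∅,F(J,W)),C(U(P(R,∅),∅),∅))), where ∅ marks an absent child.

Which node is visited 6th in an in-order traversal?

F

In-order visits the left subtree, then the node, then the right subtree.
At H: go left to T.
  At T: go left to X.
    X is a leaf — visit X.
  Visit T.
  At T: no right child.
Visit H.
At H: go right to E.
  At E: go left to S.
    At S: no left child.
    Visit S.
    At S: go right to F.
      At F: go left to J.
        J is a leaf — visit J.
      Visit F.
      At F: go right to W.
        W is a leaf — visit W.
  Visit E.
  At E: go right to C.
    At C: go left to U.
      At U: go left to P.
        At P: go left to R.
          R is a leaf — visit R.
        Visit P.
        At P: no right child.
      Visit U.
      At U: no right child.
    Visit C.
    At C: no right child.
Full in-order sequence: X, T, H, S, J, F, W, E, R, P, U, C.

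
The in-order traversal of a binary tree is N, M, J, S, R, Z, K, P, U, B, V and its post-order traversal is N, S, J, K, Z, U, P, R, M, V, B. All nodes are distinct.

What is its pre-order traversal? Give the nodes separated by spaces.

The last element of post-order is the root; it splits in-order into left and right subtrees.
Root B: left subtree has 9 nodes {N, M, J, S, R, Z, K, P, U}, right has 1 {V}.
  Root M: left subtree has 1 node {N}, right has 7 {J, S, R, Z, K, P, U}.
    Root R: left subtree has 2 nodes {J, S}, right has 4 {Z, K, P, U}.
      Root J: left subtree has 0 nodes { }, right has 1 {S}.
      Root P: left subtree has 2 nodes {Z, K}, right has 1 {U}.
        Root Z: left subtree has 0 nodes { }, right has 1 {K}.

B M N R J S P Z K U V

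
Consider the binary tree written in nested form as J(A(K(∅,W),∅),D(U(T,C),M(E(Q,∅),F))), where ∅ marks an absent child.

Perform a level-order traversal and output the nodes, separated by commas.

Level-order visits nodes level by level from the root, left to right within each level.
Level 0: J
Level 1: A, D
Level 2: K, U, M
Level 3: W, T, C, E, F
Level 4: Q

J, A, D, K, U, M, W, T, C, E, F, Q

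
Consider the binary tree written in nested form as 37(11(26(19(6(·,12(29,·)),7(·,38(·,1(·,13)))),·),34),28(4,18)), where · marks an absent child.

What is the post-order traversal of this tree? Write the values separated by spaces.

29 12 6 13 1 38 7 19 26 34 11 4 18 28 37

Post-order visits the left subtree, then the right subtree, then the node.
At 37: go left to 11.
  At 11: go left to 26.
    At 26: go left to 19.
      At 19: go left to 6.
        At 6: no left child.
        At 6: go right to 12.
          At 12: go left to 29.
            29 is a leaf — visit 29.
          At 12: no right child.
          Visit 12.
        Visit 6.
      At 19: go right to 7.
        At 7: no left child.
        At 7: go right to 38.
          At 38: no left child.
          At 38: go right to 1.
            At 1: no left child.
            At 1: go right to 13.
              13 is a leaf — visit 13.
            Visit 1.
          Visit 38.
        Visit 7.
      Visit 19.
    At 26: no right child.
    Visit 26.
  At 11: go right to 34.
    34 is a leaf — visit 34.
  Visit 11.
At 37: go right to 28.
  At 28: go left to 4.
    4 is a leaf — visit 4.
  At 28: go right to 18.
    18 is a leaf — visit 18.
  Visit 28.
Visit 37.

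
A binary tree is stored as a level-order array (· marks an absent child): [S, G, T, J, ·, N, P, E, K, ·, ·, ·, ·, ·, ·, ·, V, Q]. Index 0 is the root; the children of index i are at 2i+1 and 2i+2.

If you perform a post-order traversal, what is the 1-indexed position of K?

4

Post-order visits the left subtree, then the right subtree, then the node.
At S: go left to G.
  At G: go left to J.
    At J: go left to E.
      At E: no left child.
      At E: go right to V.
        V is a leaf — visit V.
      Visit E.
    At J: go right to K.
      At K: go left to Q.
        Q is a leaf — visit Q.
      At K: no right child.
      Visit K.
    Visit J.
  At G: no right child.
  Visit G.
At S: go right to T.
  At T: go left to N.
    N is a leaf — visit N.
  At T: go right to P.
    P is a leaf — visit P.
  Visit T.
Visit S.
Full post-order sequence: V, E, Q, K, J, G, N, P, T, S.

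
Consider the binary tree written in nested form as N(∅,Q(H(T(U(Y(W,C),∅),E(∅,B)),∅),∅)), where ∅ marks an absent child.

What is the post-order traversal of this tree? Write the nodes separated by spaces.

Post-order visits the left subtree, then the right subtree, then the node.
At N: no left child.
At N: go right to Q.
  At Q: go left to H.
    At H: go left to T.
      At T: go left to U.
        At U: go left to Y.
          At Y: go left to W.
            W is a leaf — visit W.
          At Y: go right to C.
            C is a leaf — visit C.
          Visit Y.
        At U: no right child.
        Visit U.
      At T: go right to E.
        At E: no left child.
        At E: go right to B.
          B is a leaf — visit B.
        Visit E.
      Visit T.
    At H: no right child.
    Visit H.
  At Q: no right child.
  Visit Q.
Visit N.

W C Y U B E T H Q N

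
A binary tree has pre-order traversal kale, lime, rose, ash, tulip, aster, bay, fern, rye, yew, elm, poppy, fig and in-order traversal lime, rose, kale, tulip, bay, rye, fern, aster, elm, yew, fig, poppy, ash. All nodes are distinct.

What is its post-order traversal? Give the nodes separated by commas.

The first element of pre-order is the root; it splits in-order into left and right subtrees.
Root kale: left subtree has 2 nodes {lime, rose}, right has 10 {tulip, bay, rye, fern, aster, elm, yew, fig, poppy, ash}.
  Root lime: left subtree has 0 nodes { }, right has 1 {rose}.
  Root ash: left subtree has 9 nodes {tulip, bay, rye, fern, aster, elm, yew, fig, poppy}, right has 0 { }.
    Root tulip: left subtree has 0 nodes { }, right has 8 {bay, rye, fern, aster, elm, yew, fig, poppy}.
      Root aster: left subtree has 3 nodes {bay, rye, fern}, right has 4 {elm, yew, fig, poppy}.
        Root bay: left subtree has 0 nodes { }, right has 2 {rye, fern}.
          Root fern: left subtree has 1 node {rye}, right has 0 { }.
        Root yew: left subtree has 1 node {elm}, right has 2 {fig, poppy}.
          Root poppy: left subtree has 1 node {fig}, right has 0 { }.

rose, lime, rye, fern, bay, elm, fig, poppy, yew, aster, tulip, ash, kale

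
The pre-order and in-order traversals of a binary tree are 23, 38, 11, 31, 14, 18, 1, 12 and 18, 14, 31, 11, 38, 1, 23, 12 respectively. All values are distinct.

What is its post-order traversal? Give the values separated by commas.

The first element of pre-order is the root; it splits in-order into left and right subtrees.
Root 23: left subtree has 6 nodes {18, 14, 31, 11, 38, 1}, right has 1 {12}.
  Root 38: left subtree has 4 nodes {18, 14, 31, 11}, right has 1 {1}.
    Root 11: left subtree has 3 nodes {18, 14, 31}, right has 0 { }.
      Root 31: left subtree has 2 nodes {18, 14}, right has 0 { }.
        Root 14: left subtree has 1 node {18}, right has 0 { }.

18, 14, 31, 11, 1, 38, 12, 23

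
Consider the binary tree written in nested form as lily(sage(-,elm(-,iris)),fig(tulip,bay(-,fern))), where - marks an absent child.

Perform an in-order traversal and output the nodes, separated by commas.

In-order visits the left subtree, then the node, then the right subtree.
At lily: go left to sage.
  At sage: no left child.
  Visit sage.
  At sage: go right to elm.
    At elm: no left child.
    Visit elm.
    At elm: go right to iris.
      iris is a leaf — visit iris.
Visit lily.
At lily: go right to fig.
  At fig: go left to tulip.
    tulip is a leaf — visit tulip.
  Visit fig.
  At fig: go right to bay.
    At bay: no left child.
    Visit bay.
    At bay: go right to fern.
      fern is a leaf — visit fern.

sage, elm, iris, lily, tulip, fig, bay, fern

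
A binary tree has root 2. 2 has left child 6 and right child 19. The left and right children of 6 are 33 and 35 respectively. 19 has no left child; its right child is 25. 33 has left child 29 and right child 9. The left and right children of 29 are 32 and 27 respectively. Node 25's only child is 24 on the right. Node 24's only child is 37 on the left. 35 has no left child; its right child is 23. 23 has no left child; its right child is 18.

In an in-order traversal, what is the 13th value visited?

37

In-order visits the left subtree, then the node, then the right subtree.
At 2: go left to 6.
  At 6: go left to 33.
    At 33: go left to 29.
      At 29: go left to 32.
        32 is a leaf — visit 32.
      Visit 29.
      At 29: go right to 27.
        27 is a leaf — visit 27.
    Visit 33.
    At 33: go right to 9.
      9 is a leaf — visit 9.
  Visit 6.
  At 6: go right to 35.
    At 35: no left child.
    Visit 35.
    At 35: go right to 23.
      At 23: no left child.
      Visit 23.
      At 23: go right to 18.
        18 is a leaf — visit 18.
Visit 2.
At 2: go right to 19.
  At 19: no left child.
  Visit 19.
  At 19: go right to 25.
    At 25: no left child.
    Visit 25.
    At 25: go right to 24.
      At 24: go left to 37.
        37 is a leaf — visit 37.
      Visit 24.
      At 24: no right child.
Full in-order sequence: 32, 29, 27, 33, 9, 6, 35, 23, 18, 2, 19, 25, 37, 24.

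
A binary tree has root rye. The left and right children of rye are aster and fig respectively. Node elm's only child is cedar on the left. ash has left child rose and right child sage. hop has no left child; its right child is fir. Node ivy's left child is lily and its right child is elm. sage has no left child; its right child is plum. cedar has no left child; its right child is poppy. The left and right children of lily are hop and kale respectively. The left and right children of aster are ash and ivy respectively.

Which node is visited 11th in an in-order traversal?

cedar

In-order visits the left subtree, then the node, then the right subtree.
At rye: go left to aster.
  At aster: go left to ash.
    At ash: go left to rose.
      rose is a leaf — visit rose.
    Visit ash.
    At ash: go right to sage.
      At sage: no left child.
      Visit sage.
      At sage: go right to plum.
        plum is a leaf — visit plum.
  Visit aster.
  At aster: go right to ivy.
    At ivy: go left to lily.
      At lily: go left to hop.
        At hop: no left child.
        Visit hop.
        At hop: go right to fir.
          fir is a leaf — visit fir.
      Visit lily.
      At lily: go right to kale.
        kale is a leaf — visit kale.
    Visit ivy.
    At ivy: go right to elm.
      At elm: go left to cedar.
        At cedar: no left child.
        Visit cedar.
        At cedar: go right to poppy.
          poppy is a leaf — visit poppy.
      Visit elm.
      At elm: no right child.
Visit rye.
At rye: go right to fig.
  fig is a leaf — visit fig.
Full in-order sequence: rose, ash, sage, plum, aster, hop, fir, lily, kale, ivy, cedar, poppy, elm, rye, fig.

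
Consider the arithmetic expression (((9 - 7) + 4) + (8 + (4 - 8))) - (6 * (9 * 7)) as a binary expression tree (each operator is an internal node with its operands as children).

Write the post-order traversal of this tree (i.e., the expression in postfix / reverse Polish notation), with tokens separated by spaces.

9 7 - 4 + 8 4 8 - + + 6 9 7 * * -

Post-order on an expression tree gives postfix notation: for each operator, emit left operand, right operand, then the operator.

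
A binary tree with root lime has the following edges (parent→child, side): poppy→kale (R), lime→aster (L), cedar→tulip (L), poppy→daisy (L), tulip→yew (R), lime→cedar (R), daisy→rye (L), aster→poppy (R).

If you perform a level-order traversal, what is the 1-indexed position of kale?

7

Level-order visits nodes level by level from the root, left to right within each level.
Level 0: lime
Level 1: aster, cedar
Level 2: poppy, tulip
Level 3: daisy, kale, yew
Level 4: rye
Full level-order sequence: lime, aster, cedar, poppy, tulip, daisy, kale, yew, rye.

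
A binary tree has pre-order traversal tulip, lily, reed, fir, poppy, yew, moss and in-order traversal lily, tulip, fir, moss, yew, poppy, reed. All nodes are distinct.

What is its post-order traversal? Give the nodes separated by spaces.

lily moss yew poppy fir reed tulip

The first element of pre-order is the root; it splits in-order into left and right subtrees.
Root tulip: left subtree has 1 node {lily}, right has 5 {fir, moss, yew, poppy, reed}.
  Root reed: left subtree has 4 nodes {fir, moss, yew, poppy}, right has 0 { }.
    Root fir: left subtree has 0 nodes { }, right has 3 {moss, yew, poppy}.
      Root poppy: left subtree has 2 nodes {moss, yew}, right has 0 { }.
        Root yew: left subtree has 1 node {moss}, right has 0 { }.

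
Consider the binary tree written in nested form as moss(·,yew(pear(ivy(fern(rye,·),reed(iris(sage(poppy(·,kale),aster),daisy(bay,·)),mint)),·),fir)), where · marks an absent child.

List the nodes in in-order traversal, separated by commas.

In-order visits the left subtree, then the node, then the right subtree.
At moss: no left child.
Visit moss.
At moss: go right to yew.
  At yew: go left to pear.
    At pear: go left to ivy.
      At ivy: go left to fern.
        At fern: go left to rye.
          rye is a leaf — visit rye.
        Visit fern.
        At fern: no right child.
      Visit ivy.
      At ivy: go right to reed.
        At reed: go left to iris.
          At iris: go left to sage.
            At sage: go left to poppy.
              At poppy: no left child.
              Visit poppy.
              At poppy: go right to kale.
                kale is a leaf — visit kale.
            Visit sage.
            At sage: go right to aster.
              aster is a leaf — visit aster.
          Visit iris.
          At iris: go right to daisy.
            At daisy: go left to bay.
              bay is a leaf — visit bay.
            Visit daisy.
            At daisy: no right child.
        Visit reed.
        At reed: go right to mint.
          mint is a leaf — visit mint.
    Visit pear.
    At pear: no right child.
  Visit yew.
  At yew: go right to fir.
    fir is a leaf — visit fir.

moss, rye, fern, ivy, poppy, kale, sage, aster, iris, bay, daisy, reed, mint, pear, yew, fir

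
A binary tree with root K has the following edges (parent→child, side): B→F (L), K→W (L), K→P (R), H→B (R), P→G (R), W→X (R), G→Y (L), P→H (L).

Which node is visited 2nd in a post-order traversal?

Post-order visits the left subtree, then the right subtree, then the node.
At K: go left to W.
  At W: no left child.
  At W: go right to X.
    X is a leaf — visit X.
  Visit W.
At K: go right to P.
  At P: go left to H.
    At H: no left child.
    At H: go right to B.
      At B: go left to F.
        F is a leaf — visit F.
      At B: no right child.
      Visit B.
    Visit H.
  At P: go right to G.
    At G: go left to Y.
      Y is a leaf — visit Y.
    At G: no right child.
    Visit G.
  Visit P.
Visit K.
Full post-order sequence: X, W, F, B, H, Y, G, P, K.

W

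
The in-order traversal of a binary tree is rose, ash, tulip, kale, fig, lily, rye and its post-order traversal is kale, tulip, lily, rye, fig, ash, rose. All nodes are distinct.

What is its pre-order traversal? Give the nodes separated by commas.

rose, ash, fig, tulip, kale, rye, lily

The last element of post-order is the root; it splits in-order into left and right subtrees.
Root rose: left subtree has 0 nodes { }, right has 6 {ash, tulip, kale, fig, lily, rye}.
  Root ash: left subtree has 0 nodes { }, right has 5 {tulip, kale, fig, lily, rye}.
    Root fig: left subtree has 2 nodes {tulip, kale}, right has 2 {lily, rye}.
      Root tulip: left subtree has 0 nodes { }, right has 1 {kale}.
      Root rye: left subtree has 1 node {lily}, right has 0 { }.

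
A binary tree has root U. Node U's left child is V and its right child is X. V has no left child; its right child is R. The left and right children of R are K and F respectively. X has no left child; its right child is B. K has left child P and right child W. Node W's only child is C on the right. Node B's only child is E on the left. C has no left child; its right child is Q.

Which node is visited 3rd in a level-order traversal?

Level-order visits nodes level by level from the root, left to right within each level.
Level 0: U
Level 1: V, X
Level 2: R, B
Level 3: K, F, E
Level 4: P, W
Level 5: C
Level 6: Q
Full level-order sequence: U, V, X, R, B, K, F, E, P, W, C, Q.

X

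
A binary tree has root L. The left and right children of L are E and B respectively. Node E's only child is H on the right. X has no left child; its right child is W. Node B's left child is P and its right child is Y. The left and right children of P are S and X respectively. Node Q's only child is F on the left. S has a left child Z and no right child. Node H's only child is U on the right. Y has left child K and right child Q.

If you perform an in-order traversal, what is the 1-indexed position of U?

3

In-order visits the left subtree, then the node, then the right subtree.
At L: go left to E.
  At E: no left child.
  Visit E.
  At E: go right to H.
    At H: no left child.
    Visit H.
    At H: go right to U.
      U is a leaf — visit U.
Visit L.
At L: go right to B.
  At B: go left to P.
    At P: go left to S.
      At S: go left to Z.
        Z is a leaf — visit Z.
      Visit S.
      At S: no right child.
    Visit P.
    At P: go right to X.
      At X: no left child.
      Visit X.
      At X: go right to W.
        W is a leaf — visit W.
  Visit B.
  At B: go right to Y.
    At Y: go left to K.
      K is a leaf — visit K.
    Visit Y.
    At Y: go right to Q.
      At Q: go left to F.
        F is a leaf — visit F.
      Visit Q.
      At Q: no right child.
Full in-order sequence: E, H, U, L, Z, S, P, X, W, B, K, Y, F, Q.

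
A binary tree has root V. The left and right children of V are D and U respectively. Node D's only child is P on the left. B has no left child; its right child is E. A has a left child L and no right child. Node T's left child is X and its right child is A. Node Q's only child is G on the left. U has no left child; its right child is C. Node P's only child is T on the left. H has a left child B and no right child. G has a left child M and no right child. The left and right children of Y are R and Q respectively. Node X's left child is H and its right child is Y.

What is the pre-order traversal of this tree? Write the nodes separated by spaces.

Pre-order visits the node, then its left subtree, then its right subtree.
Visit V.
At V: go left to D.
  Visit D.
  At D: go left to P.
    Visit P.
    At P: go left to T.
      Visit T.
      At T: go left to X.
        Visit X.
        At X: go left to H.
          Visit H.
          At H: go left to B.
            Visit B.
            At B: no left child.
            At B: go right to E.
              E is a leaf — visit E.
          At H: no right child.
        At X: go right to Y.
          Visit Y.
          At Y: go left to R.
            R is a leaf — visit R.
          At Y: go right to Q.
            Visit Q.
            At Q: go left to G.
              Visit G.
              At G: go left to M.
                M is a leaf — visit M.
              At G: no right child.
            At Q: no right child.
      At T: go right to A.
        Visit A.
        At A: go left to L.
          L is a leaf — visit L.
        At A: no right child.
    At P: no right child.
  At D: no right child.
At V: go right to U.
  Visit U.
  At U: no left child.
  At U: go right to C.
    C is a leaf — visit C.

V D P T X H B E Y R Q G M A L U C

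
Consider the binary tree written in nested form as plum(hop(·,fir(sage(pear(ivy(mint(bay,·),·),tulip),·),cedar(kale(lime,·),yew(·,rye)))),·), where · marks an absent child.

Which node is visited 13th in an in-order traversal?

rye

In-order visits the left subtree, then the node, then the right subtree.
At plum: go left to hop.
  At hop: no left child.
  Visit hop.
  At hop: go right to fir.
    At fir: go left to sage.
      At sage: go left to pear.
        At pear: go left to ivy.
          At ivy: go left to mint.
            At mint: go left to bay.
              bay is a leaf — visit bay.
            Visit mint.
            At mint: no right child.
          Visit ivy.
          At ivy: no right child.
        Visit pear.
        At pear: go right to tulip.
          tulip is a leaf — visit tulip.
      Visit sage.
      At sage: no right child.
    Visit fir.
    At fir: go right to cedar.
      At cedar: go left to kale.
        At kale: go left to lime.
          lime is a leaf — visit lime.
        Visit kale.
        At kale: no right child.
      Visit cedar.
      At cedar: go right to yew.
        At yew: no left child.
        Visit yew.
        At yew: go right to rye.
          rye is a leaf — visit rye.
Visit plum.
At plum: no right child.
Full in-order sequence: hop, bay, mint, ivy, pear, tulip, sage, fir, lime, kale, cedar, yew, rye, plum.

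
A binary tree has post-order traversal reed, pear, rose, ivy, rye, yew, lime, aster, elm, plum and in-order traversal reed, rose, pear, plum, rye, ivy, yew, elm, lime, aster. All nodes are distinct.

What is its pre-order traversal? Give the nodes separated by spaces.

The last element of post-order is the root; it splits in-order into left and right subtrees.
Root plum: left subtree has 3 nodes {reed, rose, pear}, right has 6 {rye, ivy, yew, elm, lime, aster}.
  Root rose: left subtree has 1 node {reed}, right has 1 {pear}.
  Root elm: left subtree has 3 nodes {rye, ivy, yew}, right has 2 {lime, aster}.
    Root yew: left subtree has 2 nodes {rye, ivy}, right has 0 { }.
      Root rye: left subtree has 0 nodes { }, right has 1 {ivy}.
    Root aster: left subtree has 1 node {lime}, right has 0 { }.

plum rose reed pear elm yew rye ivy aster lime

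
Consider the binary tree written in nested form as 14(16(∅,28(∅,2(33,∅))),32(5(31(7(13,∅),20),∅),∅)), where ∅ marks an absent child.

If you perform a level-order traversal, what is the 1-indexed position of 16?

2

Level-order visits nodes level by level from the root, left to right within each level.
Level 0: 14
Level 1: 16, 32
Level 2: 28, 5
Level 3: 2, 31
Level 4: 33, 7, 20
Level 5: 13
Full level-order sequence: 14, 16, 32, 28, 5, 2, 31, 33, 7, 20, 13.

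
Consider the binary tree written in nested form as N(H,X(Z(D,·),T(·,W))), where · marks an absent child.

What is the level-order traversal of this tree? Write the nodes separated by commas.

N, H, X, Z, T, D, W

Level-order visits nodes level by level from the root, left to right within each level.
Level 0: N
Level 1: H, X
Level 2: Z, T
Level 3: D, W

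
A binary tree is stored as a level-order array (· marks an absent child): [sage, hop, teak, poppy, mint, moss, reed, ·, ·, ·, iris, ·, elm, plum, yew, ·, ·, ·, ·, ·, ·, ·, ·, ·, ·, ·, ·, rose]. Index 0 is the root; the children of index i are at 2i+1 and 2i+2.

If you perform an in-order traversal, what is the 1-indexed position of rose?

9

In-order visits the left subtree, then the node, then the right subtree.
At sage: go left to hop.
  At hop: go left to poppy.
    poppy is a leaf — visit poppy.
  Visit hop.
  At hop: go right to mint.
    At mint: no left child.
    Visit mint.
    At mint: go right to iris.
      iris is a leaf — visit iris.
Visit sage.
At sage: go right to teak.
  At teak: go left to moss.
    At moss: no left child.
    Visit moss.
    At moss: go right to elm.
      elm is a leaf — visit elm.
  Visit teak.
  At teak: go right to reed.
    At reed: go left to plum.
      At plum: go left to rose.
        rose is a leaf — visit rose.
      Visit plum.
      At plum: no right child.
    Visit reed.
    At reed: go right to yew.
      yew is a leaf — visit yew.
Full in-order sequence: poppy, hop, mint, iris, sage, moss, elm, teak, rose, plum, reed, yew.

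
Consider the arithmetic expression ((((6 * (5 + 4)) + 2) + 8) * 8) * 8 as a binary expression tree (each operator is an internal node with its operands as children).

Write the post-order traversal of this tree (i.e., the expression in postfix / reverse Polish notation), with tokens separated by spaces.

Post-order on an expression tree gives postfix notation: for each operator, emit left operand, right operand, then the operator.

6 5 4 + * 2 + 8 + 8 * 8 *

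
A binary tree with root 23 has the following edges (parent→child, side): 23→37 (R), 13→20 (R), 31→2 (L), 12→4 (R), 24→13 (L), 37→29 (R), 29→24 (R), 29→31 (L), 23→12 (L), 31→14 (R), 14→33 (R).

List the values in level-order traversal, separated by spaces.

23 12 37 4 29 31 24 2 14 13 33 20

Level-order visits nodes level by level from the root, left to right within each level.
Level 0: 23
Level 1: 12, 37
Level 2: 4, 29
Level 3: 31, 24
Level 4: 2, 14, 13
Level 5: 33, 20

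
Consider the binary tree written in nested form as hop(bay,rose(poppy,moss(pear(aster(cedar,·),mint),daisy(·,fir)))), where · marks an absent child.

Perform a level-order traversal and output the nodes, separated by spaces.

Level-order visits nodes level by level from the root, left to right within each level.
Level 0: hop
Level 1: bay, rose
Level 2: poppy, moss
Level 3: pear, daisy
Level 4: aster, mint, fir
Level 5: cedar

hop bay rose poppy moss pear daisy aster mint fir cedar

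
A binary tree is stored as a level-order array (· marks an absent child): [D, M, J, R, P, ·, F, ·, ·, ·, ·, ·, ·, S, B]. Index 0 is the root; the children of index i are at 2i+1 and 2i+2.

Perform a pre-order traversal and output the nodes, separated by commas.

D, M, R, P, J, F, S, B

Pre-order visits the node, then its left subtree, then its right subtree.
Visit D.
At D: go left to M.
  Visit M.
  At M: go left to R.
    R is a leaf — visit R.
  At M: go right to P.
    P is a leaf — visit P.
At D: go right to J.
  Visit J.
  At J: no left child.
  At J: go right to F.
    Visit F.
    At F: go left to S.
      S is a leaf — visit S.
    At F: go right to B.
      B is a leaf — visit B.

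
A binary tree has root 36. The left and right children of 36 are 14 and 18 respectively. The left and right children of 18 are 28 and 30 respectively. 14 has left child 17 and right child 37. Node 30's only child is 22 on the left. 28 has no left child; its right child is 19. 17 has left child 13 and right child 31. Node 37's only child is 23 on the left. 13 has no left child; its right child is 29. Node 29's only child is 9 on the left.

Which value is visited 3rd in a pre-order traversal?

Pre-order visits the node, then its left subtree, then its right subtree.
Visit 36.
At 36: go left to 14.
  Visit 14.
  At 14: go left to 17.
    Visit 17.
    At 17: go left to 13.
      Visit 13.
      At 13: no left child.
      At 13: go right to 29.
        Visit 29.
        At 29: go left to 9.
          9 is a leaf — visit 9.
        At 29: no right child.
    At 17: go right to 31.
      31 is a leaf — visit 31.
  At 14: go right to 37.
    Visit 37.
    At 37: go left to 23.
      23 is a leaf — visit 23.
    At 37: no right child.
At 36: go right to 18.
  Visit 18.
  At 18: go left to 28.
    Visit 28.
    At 28: no left child.
    At 28: go right to 19.
      19 is a leaf — visit 19.
  At 18: go right to 30.
    Visit 30.
    At 30: go left to 22.
      22 is a leaf — visit 22.
    At 30: no right child.
Full pre-order sequence: 36, 14, 17, 13, 29, 9, 31, 37, 23, 18, 28, 19, 30, 22.

17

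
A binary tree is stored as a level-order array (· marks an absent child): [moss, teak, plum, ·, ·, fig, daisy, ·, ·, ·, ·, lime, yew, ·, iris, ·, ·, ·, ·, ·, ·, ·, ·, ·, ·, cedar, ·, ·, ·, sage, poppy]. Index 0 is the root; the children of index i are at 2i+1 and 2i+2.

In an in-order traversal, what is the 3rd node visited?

In-order visits the left subtree, then the node, then the right subtree.
At moss: go left to teak.
  teak is a leaf — visit teak.
Visit moss.
At moss: go right to plum.
  At plum: go left to fig.
    At fig: go left to lime.
      lime is a leaf — visit lime.
    Visit fig.
    At fig: go right to yew.
      At yew: go left to cedar.
        cedar is a leaf — visit cedar.
      Visit yew.
      At yew: no right child.
  Visit plum.
  At plum: go right to daisy.
    At daisy: no left child.
    Visit daisy.
    At daisy: go right to iris.
      At iris: go left to sage.
        sage is a leaf — visit sage.
      Visit iris.
      At iris: go right to poppy.
        poppy is a leaf — visit poppy.
Full in-order sequence: teak, moss, lime, fig, cedar, yew, plum, daisy, sage, iris, poppy.

lime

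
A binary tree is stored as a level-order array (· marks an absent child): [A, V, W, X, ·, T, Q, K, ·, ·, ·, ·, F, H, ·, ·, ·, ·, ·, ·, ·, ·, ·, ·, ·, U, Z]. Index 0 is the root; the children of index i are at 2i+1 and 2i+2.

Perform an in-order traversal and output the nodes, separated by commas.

In-order visits the left subtree, then the node, then the right subtree.
At A: go left to V.
  At V: go left to X.
    At X: go left to K.
      K is a leaf — visit K.
    Visit X.
    At X: no right child.
  Visit V.
  At V: no right child.
Visit A.
At A: go right to W.
  At W: go left to T.
    At T: no left child.
    Visit T.
    At T: go right to F.
      At F: go left to U.
        U is a leaf — visit U.
      Visit F.
      At F: go right to Z.
        Z is a leaf — visit Z.
  Visit W.
  At W: go right to Q.
    At Q: go left to H.
      H is a leaf — visit H.
    Visit Q.
    At Q: no right child.

K, X, V, A, T, U, F, Z, W, H, Q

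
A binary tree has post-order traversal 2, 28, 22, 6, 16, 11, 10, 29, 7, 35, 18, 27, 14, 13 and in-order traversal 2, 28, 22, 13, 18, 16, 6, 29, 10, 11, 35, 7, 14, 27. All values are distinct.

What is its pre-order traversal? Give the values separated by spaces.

The last element of post-order is the root; it splits in-order into left and right subtrees.
Root 13: left subtree has 3 nodes {2, 28, 22}, right has 10 {18, 16, 6, 29, 10, 11, 35, 7, 14, 27}.
  Root 22: left subtree has 2 nodes {2, 28}, right has 0 { }.
    Root 28: left subtree has 1 node {2}, right has 0 { }.
  Root 14: left subtree has 8 nodes {18, 16, 6, 29, 10, 11, 35, 7}, right has 1 {27}.
    Root 18: left subtree has 0 nodes { }, right has 7 {16, 6, 29, 10, 11, 35, 7}.
      Root 35: left subtree has 5 nodes {16, 6, 29, 10, 11}, right has 1 {7}.
        Root 29: left subtree has 2 nodes {16, 6}, right has 2 {10, 11}.
          Root 16: left subtree has 0 nodes { }, right has 1 {6}.
          Root 10: left subtree has 0 nodes { }, right has 1 {11}.

13 22 28 2 14 18 35 29 16 6 10 11 7 27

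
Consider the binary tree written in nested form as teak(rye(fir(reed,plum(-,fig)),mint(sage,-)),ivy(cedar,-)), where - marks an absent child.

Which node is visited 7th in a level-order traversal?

reed

Level-order visits nodes level by level from the root, left to right within each level.
Level 0: teak
Level 1: rye, ivy
Level 2: fir, mint, cedar
Level 3: reed, plum, sage
Level 4: fig
Full level-order sequence: teak, rye, ivy, fir, mint, cedar, reed, plum, sage, fig.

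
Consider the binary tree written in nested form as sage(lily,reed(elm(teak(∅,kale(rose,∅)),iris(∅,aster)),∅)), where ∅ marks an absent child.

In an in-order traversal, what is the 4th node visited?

In-order visits the left subtree, then the node, then the right subtree.
At sage: go left to lily.
  lily is a leaf — visit lily.
Visit sage.
At sage: go right to reed.
  At reed: go left to elm.
    At elm: go left to teak.
      At teak: no left child.
      Visit teak.
      At teak: go right to kale.
        At kale: go left to rose.
          rose is a leaf — visit rose.
        Visit kale.
        At kale: no right child.
    Visit elm.
    At elm: go right to iris.
      At iris: no left child.
      Visit iris.
      At iris: go right to aster.
        aster is a leaf — visit aster.
  Visit reed.
  At reed: no right child.
Full in-order sequence: lily, sage, teak, rose, kale, elm, iris, aster, reed.

rose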